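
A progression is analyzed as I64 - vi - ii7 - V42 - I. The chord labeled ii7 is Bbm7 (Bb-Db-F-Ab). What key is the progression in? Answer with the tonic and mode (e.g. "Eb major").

Ab major

The chord Bbm7 is a minor seventh chord rooted on Bb; its label is ii7.
Counting down one scale step from Bb places the tonic on Ab; a minor seventh chord on degree 2 is diatonic only in major.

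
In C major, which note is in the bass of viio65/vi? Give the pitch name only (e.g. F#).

B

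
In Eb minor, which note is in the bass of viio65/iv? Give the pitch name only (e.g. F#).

The applied chord viio65/iv is rooted on G: G-Bb-Db-Fb.
The figure 65 means first inversion — the third is in the bass.

Bb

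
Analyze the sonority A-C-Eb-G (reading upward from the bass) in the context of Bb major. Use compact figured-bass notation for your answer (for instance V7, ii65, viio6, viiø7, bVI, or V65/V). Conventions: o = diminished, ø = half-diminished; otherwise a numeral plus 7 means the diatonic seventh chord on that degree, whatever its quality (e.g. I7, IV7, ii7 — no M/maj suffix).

The pitches A-C-Eb-G form a half-diminished seventh chord rooted on A.
A is scale degree 7 in Bb major, and a half-diminished seventh chord on that degree is written viiø7.

viiø7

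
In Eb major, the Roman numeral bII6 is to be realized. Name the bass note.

Ab

bII in Eb major has root Fb; the chord is Fb-Ab-Cb.
The figure 6 means first inversion — the third is in the bass.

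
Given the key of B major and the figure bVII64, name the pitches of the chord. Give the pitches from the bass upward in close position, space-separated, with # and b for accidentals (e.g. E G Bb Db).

E A C#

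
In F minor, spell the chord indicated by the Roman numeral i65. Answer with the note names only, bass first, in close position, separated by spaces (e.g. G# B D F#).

Ab C Eb F

In F minor, scale degree 1 is F, and the diatonic chord built there is a minor seventh chord.
Stacking thirds from F gives F-Ab-C-Eb.
The figured bass 65 indicates first inversion, placing the third (Ab) in the bass: Ab-C-Eb-F.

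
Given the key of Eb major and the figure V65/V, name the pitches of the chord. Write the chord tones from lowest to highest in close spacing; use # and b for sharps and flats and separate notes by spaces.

A C Eb F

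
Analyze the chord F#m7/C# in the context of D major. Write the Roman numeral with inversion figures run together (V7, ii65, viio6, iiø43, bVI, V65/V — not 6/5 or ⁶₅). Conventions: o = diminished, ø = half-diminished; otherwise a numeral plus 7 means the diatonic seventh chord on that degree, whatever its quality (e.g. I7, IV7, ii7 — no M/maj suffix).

iii43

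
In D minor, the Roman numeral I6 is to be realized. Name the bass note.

I in D minor has root D; the chord is D-F#-A.
The figure 6 means first inversion — the third is in the bass.

F#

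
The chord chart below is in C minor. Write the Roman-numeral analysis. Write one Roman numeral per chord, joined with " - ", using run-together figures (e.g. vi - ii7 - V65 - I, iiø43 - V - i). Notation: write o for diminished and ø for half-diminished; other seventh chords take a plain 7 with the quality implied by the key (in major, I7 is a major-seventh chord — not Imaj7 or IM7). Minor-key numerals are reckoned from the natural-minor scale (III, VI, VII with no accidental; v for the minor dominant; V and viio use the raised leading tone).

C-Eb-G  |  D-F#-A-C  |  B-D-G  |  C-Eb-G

i - V7/V - V6 - i

C-Eb-G has root C, degree 1 in C minor, so i.
D-F#-A-C is the secondary dominant of V (dominant seventh chord on D): V7/V.
B-D-G: major triad on G = scale degree 5 → V6.
C-Eb-G has root C, degree 1 in C minor, so i.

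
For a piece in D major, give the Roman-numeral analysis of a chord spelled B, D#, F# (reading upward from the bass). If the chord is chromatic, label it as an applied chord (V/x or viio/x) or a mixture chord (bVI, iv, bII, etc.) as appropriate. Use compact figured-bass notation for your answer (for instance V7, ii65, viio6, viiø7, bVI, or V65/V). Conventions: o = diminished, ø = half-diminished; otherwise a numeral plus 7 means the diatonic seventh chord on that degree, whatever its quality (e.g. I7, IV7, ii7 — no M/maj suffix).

The pitches B-D#-F# form a major triad rooted on B.
B is not a diatonic chord root with this quality in D major, but it lies a perfect fifth above E (ii), so the chord functions as an applied dominant of ii.

V/ii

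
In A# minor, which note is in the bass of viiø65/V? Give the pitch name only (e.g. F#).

F##

The applied chord viiø65/V is rooted on D##: D##-F##-A#-C##.
The figure 65 means first inversion — the third is in the bass.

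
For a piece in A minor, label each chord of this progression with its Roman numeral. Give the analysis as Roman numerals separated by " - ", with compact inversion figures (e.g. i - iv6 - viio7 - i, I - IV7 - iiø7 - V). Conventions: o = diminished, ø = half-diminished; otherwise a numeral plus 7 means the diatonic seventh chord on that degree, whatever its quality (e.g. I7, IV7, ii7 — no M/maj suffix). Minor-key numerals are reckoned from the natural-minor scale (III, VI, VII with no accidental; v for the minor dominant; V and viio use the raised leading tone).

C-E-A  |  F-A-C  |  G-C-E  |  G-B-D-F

i6 - VI - III64 - VII7

C-E-A has root A, degree 1 in A minor, so i6.
F-A-C: major triad on F = scale degree 6 → VI.
G-C-E has root C, degree 3 in A minor, so III64.
G-B-D-F: root G is the subtonic; dominant seventh chord there is VII7.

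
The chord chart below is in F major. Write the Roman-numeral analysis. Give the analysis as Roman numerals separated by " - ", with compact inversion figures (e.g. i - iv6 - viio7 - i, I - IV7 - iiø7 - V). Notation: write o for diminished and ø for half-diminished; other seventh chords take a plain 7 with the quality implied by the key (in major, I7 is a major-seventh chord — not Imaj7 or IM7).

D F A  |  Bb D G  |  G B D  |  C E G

vi - ii6 - V/V - V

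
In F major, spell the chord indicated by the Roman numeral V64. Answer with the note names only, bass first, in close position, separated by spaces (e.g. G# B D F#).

G C E

In F major, the dominant is C, and the diatonic chord built there is a major triad.
That chord is spelled C-E-G.
With the 64 figure the chord is in second inversion; from the bass G upward in close position it reads G-C-E.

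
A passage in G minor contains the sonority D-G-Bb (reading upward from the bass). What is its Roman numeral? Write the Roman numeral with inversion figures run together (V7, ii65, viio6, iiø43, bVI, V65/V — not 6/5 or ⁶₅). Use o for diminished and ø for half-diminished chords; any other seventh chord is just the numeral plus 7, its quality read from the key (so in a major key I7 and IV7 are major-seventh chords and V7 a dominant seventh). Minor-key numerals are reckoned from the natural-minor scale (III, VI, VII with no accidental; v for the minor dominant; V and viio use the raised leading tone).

i64

Stacked in thirds the chord is G-Bb-D: a minor triad on G.
In G minor, G is the tonic; the diatonic minor triad there is i.
With D in the bass the chord is in second inversion, so the figured bass is 64.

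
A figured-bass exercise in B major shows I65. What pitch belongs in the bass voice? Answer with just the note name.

D#

I in B major has root B; the chord is B-D#-F#-A#.
The figure 65 means first inversion — the third is in the bass.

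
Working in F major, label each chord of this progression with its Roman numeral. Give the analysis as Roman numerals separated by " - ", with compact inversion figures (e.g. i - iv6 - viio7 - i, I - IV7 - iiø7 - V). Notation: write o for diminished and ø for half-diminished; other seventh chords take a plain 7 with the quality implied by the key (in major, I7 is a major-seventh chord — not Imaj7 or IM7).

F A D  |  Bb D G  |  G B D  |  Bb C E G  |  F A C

F-A-D: root D is the submediant; minor triad there is vi6.
Bb-D-G has root G, degree 2 in F major, so ii6.
G-B-D: chromatic; G is V of V, so V/V.
Bb-C-E-G: dominant seventh chord on C = scale degree 5 → V42.
F-A-C has root F, degree 1 in F major, so I.

vi6 - ii6 - V/V - V42 - I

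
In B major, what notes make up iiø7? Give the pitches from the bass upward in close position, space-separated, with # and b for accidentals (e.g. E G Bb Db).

Scale degree 2 in B major is C#; here the chord built on it is altered to a half-diminished seventh chord. iiø7 is the half-diminished supertonic seventh, borrowed from the parallel minor.
So the chord is C#-E-G-B.

C# E G B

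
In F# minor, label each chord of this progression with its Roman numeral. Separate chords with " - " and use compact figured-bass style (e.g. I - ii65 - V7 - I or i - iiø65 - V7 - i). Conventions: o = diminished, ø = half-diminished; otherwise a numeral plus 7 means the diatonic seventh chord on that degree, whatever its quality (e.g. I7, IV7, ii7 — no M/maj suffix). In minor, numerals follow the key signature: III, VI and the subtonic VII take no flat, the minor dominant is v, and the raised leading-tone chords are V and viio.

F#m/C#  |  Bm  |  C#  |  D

F#m/C#: root F# is the tonic; minor triad there is i64.
Bm: root B is the subdominant; minor triad there is iv.
C#: root C# is the dominant; major triad there is V.
D: root D is the submediant; major triad there is VI.

i64 - iv - V - VI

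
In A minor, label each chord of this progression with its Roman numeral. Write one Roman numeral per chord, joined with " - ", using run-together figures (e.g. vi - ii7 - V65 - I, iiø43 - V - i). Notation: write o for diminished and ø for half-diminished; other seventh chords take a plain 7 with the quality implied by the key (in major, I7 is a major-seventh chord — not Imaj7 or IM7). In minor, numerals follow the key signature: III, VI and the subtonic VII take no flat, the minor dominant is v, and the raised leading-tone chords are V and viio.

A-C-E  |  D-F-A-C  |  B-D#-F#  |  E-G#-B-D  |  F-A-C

i - iv7 - V/V - V7 - VI

A-C-E: minor triad on A = scale degree 1 → i.
D-F-A-C has root D, degree 4 in A minor, so iv7.
B-D#-F#: a major triad on B, the applied dominant of V → V/V.
E-G#-B-D: dominant seventh chord on E = scale degree 5 → V7.
F-A-C: root F is the submediant; major triad there is VI.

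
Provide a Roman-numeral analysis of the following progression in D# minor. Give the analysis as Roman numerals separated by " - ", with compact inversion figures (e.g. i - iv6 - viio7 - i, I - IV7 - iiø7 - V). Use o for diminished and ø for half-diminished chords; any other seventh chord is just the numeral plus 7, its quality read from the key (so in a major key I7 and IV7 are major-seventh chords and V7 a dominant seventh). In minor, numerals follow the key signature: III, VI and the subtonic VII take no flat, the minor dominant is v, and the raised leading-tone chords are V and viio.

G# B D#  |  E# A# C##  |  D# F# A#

G#-B-D#: minor triad on G# = scale degree 4 → iv.
E#-A#-C##: root A# is the dominant; major triad there is V64.
D#-F#-A# has root D#, degree 1 in D# minor, so i.

iv - V64 - i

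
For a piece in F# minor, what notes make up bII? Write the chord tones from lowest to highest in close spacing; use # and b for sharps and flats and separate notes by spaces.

bII is the Neapolitan chord — a major triad on the lowered second degree. In F# minor that root is G.
So the chord is G-B-D.

G B D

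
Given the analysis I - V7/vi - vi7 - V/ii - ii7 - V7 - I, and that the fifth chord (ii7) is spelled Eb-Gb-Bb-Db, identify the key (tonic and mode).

ii7 is given as Eb-Gb-Bb-Db — a minor seventh chord with root Eb.
If Eb is scale degree 2 and the mode makes that degree carry a minor seventh chord, the tonic is Db and the mode is major.

Db major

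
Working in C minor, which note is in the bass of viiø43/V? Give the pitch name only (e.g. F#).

The applied chord viiø43/V is rooted on F#: F#-A-C-E.
The figure 43 means second inversion — the fifth is in the bass.

C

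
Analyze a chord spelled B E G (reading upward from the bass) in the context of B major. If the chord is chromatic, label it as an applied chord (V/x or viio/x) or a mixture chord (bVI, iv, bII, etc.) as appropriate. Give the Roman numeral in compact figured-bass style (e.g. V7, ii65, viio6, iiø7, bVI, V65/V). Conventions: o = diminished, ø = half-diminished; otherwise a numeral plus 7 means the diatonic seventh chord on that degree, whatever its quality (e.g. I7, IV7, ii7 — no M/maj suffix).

iv64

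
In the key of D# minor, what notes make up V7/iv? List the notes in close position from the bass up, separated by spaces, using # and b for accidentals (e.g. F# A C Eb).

D# F## A# C#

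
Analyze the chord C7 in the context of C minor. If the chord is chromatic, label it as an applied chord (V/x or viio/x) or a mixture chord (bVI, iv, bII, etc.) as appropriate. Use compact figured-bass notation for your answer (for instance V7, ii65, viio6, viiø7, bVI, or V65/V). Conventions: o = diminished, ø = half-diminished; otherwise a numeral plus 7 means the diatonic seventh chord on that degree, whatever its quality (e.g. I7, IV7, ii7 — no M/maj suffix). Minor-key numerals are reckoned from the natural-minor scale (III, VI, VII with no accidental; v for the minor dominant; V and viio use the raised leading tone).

V7/iv

Stacked in thirds the chord is C-E-G-Bb: a dominant seventh chord on C.
C is not a diatonic chord root with this quality in C minor, but it lies a perfect fifth above F (iv), so the chord functions as an applied dominant of iv.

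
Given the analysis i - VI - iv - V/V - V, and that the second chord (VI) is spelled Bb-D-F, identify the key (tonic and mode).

The chord Bb is a major triad rooted on Bb; its label is VI.
If Bb is scale degree 6 and the mode makes that degree carry a major triad, the tonic is D and the mode is minor.

D minor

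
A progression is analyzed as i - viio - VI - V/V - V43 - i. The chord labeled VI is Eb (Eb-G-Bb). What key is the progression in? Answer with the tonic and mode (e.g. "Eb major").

G minor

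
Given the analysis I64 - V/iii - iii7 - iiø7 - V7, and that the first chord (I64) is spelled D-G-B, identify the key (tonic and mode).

I64 is given as D-G-B — a major triad with root G.
If G is scale degree 1 and the mode makes that degree carry a major triad, the tonic is G and the mode is major.

G major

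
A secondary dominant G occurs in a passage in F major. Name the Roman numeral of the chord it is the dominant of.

The chord is a major triad on G.
A dominant resolves down a perfect fifth: G → C. In F major, C is scale degree 5, i.e. V.

V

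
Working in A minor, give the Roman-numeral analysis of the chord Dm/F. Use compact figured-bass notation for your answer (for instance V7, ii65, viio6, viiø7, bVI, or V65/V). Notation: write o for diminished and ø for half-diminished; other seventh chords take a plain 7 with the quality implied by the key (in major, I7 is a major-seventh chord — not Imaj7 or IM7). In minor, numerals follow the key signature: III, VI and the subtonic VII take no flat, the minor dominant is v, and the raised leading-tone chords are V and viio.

iv6

Stacked in thirds the chord is D-F-A: a minor triad on D.
D is scale degree 4 in A minor, and a minor triad on that degree is written iv.
With F in the bass the chord is in first inversion, so the figured bass is 6.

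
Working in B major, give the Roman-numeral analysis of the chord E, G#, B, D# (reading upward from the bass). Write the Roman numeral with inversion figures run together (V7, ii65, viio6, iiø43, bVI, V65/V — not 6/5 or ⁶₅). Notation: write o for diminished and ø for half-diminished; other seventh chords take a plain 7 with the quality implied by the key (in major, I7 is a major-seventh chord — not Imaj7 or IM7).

IV7

The pitches E-G#-B-D# form a major seventh chord rooted on E.
E is scale degree 4 in B major, and a major seventh chord on that degree is written IV7.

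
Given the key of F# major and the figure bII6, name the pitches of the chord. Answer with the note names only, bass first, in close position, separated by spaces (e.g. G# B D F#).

B D G

Scale degree 2 in F# major is G#; lowering it a half step gives G. bII6 is the Neapolitan sixth — a major triad on the lowered second degree, here in its customary first inversion.
So the chord is G-B-D, a major triad.
The figured bass 6 indicates first inversion, placing the third (B) in the bass: B-D-G.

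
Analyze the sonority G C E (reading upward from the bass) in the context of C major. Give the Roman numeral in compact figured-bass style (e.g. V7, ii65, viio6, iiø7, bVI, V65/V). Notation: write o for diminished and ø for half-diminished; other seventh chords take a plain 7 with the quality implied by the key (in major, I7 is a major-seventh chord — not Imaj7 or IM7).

The pitches C-E-G form a major triad rooted on C.
In C major, C is the tonic; the diatonic major triad there is I.
With G in the bass the chord is in second inversion, so the figured bass is 64.

I64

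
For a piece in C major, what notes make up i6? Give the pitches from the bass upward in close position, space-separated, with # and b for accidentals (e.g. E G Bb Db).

i6 is the minor tonic, borrowed from the parallel minor. In C major that root is C.
So the chord is C-Eb-G, a minor triad.
The figured bass 6 indicates first inversion, placing the third (Eb) in the bass: Eb-G-C.

Eb G C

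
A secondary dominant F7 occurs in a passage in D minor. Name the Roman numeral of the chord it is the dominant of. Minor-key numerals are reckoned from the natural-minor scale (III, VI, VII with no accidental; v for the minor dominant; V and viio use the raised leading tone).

The chord is a dominant seventh chord on F.
A dominant resolves down a perfect fifth: F → Bb. In D minor, Bb is scale degree 6, i.e. VI.

VI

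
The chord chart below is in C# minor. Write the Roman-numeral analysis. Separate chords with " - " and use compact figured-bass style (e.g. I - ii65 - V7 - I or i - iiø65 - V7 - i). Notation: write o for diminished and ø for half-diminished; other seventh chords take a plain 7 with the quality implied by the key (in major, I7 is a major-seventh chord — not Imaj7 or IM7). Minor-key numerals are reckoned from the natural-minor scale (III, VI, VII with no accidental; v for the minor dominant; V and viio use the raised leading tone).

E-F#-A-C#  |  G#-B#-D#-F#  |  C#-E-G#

iv42 - V7 - i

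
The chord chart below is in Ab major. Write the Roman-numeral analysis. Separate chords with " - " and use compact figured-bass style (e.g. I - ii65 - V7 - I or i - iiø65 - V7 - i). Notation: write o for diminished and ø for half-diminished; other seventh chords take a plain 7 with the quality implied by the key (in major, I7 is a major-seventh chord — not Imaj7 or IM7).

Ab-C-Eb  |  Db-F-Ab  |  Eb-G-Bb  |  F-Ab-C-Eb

I - IV - V - vi7

Ab-C-Eb has root Ab, degree 1 in Ab major, so I.
Db-F-Ab: root Db is the subdominant; major triad there is IV.
Eb-G-Bb: major triad on Eb = scale degree 5 → V.
F-Ab-C-Eb: minor seventh chord on F = scale degree 6 → vi7.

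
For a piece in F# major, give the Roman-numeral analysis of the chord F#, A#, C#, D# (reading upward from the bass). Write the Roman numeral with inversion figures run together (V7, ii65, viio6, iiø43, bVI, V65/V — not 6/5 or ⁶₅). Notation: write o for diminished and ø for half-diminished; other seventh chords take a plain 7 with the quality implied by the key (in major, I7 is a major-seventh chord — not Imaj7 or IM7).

Stacked in thirds the chord is D#-F#-A#-C#: a minor seventh chord on D#.
In F# major, D# is the submediant; the diatonic minor seventh chord there is vi7.
With F# in the bass the chord is in first inversion, so the figured bass is 65.

vi65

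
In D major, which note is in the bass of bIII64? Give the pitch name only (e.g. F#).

bIII in D major has root F; the chord is F-A-C.
The figure 64 means second inversion — the fifth is in the bass.

C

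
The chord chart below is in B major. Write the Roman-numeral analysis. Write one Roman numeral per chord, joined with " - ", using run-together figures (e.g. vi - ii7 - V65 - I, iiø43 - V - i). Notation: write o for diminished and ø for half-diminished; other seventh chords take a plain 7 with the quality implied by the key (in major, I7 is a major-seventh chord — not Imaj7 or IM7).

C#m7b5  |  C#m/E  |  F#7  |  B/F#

iiø7 - ii6 - V7 - I64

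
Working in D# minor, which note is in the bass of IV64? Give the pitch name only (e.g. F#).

D#

IV in D# minor has root G#; the chord is G#-B#-D#.
The figure 64 means second inversion — the fifth is in the bass.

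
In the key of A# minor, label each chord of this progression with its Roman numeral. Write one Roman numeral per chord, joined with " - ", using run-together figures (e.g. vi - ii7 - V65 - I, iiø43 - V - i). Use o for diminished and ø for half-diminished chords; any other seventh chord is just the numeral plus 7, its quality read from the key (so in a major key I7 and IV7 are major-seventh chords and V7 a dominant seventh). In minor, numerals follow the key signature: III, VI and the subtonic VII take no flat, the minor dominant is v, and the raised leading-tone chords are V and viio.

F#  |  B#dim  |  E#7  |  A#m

VI - iio - V7 - i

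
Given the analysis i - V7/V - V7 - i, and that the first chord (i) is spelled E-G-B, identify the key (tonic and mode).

E minor

The anchor chord is a minor triad on E, labeled i.
If E is scale degree 1 and the mode makes that degree carry a minor triad, the tonic is E and the mode is minor.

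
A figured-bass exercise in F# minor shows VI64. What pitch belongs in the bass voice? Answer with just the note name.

A

VI in F# minor has root D; the chord is D-F#-A.
The figure 64 means second inversion — the fifth is in the bass.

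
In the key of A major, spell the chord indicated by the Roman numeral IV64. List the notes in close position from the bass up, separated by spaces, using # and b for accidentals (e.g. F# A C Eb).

A D F#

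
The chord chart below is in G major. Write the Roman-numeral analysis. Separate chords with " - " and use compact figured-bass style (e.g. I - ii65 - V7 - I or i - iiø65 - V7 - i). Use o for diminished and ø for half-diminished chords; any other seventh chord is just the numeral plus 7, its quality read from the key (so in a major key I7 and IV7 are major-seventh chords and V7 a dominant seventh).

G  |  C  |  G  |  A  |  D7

I - IV - I - V/V - V7

G: root G is the tonic; major triad there is I.
C: root C is the subdominant; major triad there is IV.
G: root G is the tonic; major triad there is I.
A is the secondary dominant of V (major triad on A): V/V.
D7: root D is the dominant; dominant seventh chord there is V7.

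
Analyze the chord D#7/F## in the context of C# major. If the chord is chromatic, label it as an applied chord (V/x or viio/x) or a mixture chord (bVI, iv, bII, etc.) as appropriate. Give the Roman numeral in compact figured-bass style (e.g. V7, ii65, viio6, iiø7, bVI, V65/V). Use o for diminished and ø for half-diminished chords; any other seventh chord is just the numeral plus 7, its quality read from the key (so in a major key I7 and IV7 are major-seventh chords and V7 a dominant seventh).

V65/V

The pitches D#-F##-A#-C# form a dominant seventh chord rooted on D#.
D# is not a diatonic chord root with this quality in C# major, but it lies a perfect fifth above G# (V), so the chord functions as an applied dominant of V.
With F## in the bass the chord is in first inversion, so the figured bass is 65.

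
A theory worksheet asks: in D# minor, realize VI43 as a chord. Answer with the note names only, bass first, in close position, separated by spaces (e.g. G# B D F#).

F# A# B D#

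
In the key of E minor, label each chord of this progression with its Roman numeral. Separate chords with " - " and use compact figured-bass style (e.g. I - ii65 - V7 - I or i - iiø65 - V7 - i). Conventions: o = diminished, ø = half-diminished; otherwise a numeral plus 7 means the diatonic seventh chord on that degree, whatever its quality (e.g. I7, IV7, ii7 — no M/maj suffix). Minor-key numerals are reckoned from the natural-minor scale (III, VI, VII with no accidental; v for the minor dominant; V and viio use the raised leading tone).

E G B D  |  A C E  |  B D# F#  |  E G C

i7 - iv - V - VI6

E-G-B-D has root E, degree 1 in E minor, so i7.
A-C-E: root A is the subdominant; minor triad there is iv.
B-D#-F# has root B, degree 5 in E minor, so V.
E-G-C: root C is the submediant; major triad there is VI6.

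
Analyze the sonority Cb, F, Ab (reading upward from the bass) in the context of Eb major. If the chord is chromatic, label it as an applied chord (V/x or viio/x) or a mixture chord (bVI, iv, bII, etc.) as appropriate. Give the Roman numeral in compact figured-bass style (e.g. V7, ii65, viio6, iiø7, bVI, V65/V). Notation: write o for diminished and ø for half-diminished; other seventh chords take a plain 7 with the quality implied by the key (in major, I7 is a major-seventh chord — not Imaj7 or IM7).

iio64

Stacked in thirds the chord is F-Ab-Cb: a diminished triad on F.
F is the second degree of Eb major. This is the diminished supertonic triad, borrowed from the parallel minor.
With Cb in the bass the chord is in second inversion, so the figured bass is 64.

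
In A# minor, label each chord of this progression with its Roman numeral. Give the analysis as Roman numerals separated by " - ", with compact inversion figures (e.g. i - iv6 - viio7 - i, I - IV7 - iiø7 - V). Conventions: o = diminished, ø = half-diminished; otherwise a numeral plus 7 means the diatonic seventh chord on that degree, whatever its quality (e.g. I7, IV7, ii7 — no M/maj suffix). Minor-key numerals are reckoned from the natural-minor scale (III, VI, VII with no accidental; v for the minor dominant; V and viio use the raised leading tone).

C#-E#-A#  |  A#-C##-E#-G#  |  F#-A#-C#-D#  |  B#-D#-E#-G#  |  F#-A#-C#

i6 - V7/iv - iv65 - v43 - VI

C#-E#-A# has root A#, degree 1 in A# minor, so i6.
A#-C##-E#-G# is the secondary dominant of iv (dominant seventh chord on A#): V7/iv.
F#-A#-C#-D# has root D#, degree 4 in A# minor, so iv65.
B#-D#-E#-G#: minor seventh chord on E# = scale degree 5 → v43.
F#-A#-C# has root F#, degree 6 in A# minor, so VI.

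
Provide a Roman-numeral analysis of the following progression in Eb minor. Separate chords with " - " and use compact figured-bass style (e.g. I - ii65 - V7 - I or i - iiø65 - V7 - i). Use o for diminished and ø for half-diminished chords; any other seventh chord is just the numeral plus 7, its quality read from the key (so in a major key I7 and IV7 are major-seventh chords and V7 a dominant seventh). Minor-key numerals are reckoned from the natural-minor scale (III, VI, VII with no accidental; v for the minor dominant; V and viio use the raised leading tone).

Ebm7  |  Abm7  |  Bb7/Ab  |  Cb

i7 - iv7 - V42 - VI

Ebm7 has root Eb, degree 1 in Eb minor, so i7.
Abm7 has root Ab, degree 4 in Eb minor, so iv7.
Bb7/Ab has root Bb, degree 5 in Eb minor, so V42.
Cb: major triad on Cb = scale degree 6 → VI.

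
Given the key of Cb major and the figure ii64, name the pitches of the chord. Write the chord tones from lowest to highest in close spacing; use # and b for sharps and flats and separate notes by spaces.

Ab Db Fb

The numeral's case and figure indicate a minor triad. In Cb major its root, scale degree 2, is Db.
That chord is spelled Db-Fb-Ab.
With the 64 figure the chord is in second inversion; from the bass Ab upward in close position it reads Ab-Db-Fb.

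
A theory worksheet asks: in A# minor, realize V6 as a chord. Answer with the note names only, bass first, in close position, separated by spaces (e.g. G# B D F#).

In A# minor, the dominant is E#. The dominant is major (leading tone raised), so V is a major triad.
That chord is spelled E#-G##-B#.
With the 6 figure the chord is in first inversion; from the bass G## upward in close position it reads G##-B#-E#.

G## B# E#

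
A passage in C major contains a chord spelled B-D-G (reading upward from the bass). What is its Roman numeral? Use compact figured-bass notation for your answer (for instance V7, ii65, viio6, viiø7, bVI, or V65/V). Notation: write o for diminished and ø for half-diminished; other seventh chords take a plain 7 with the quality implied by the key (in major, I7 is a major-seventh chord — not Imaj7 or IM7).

Stacked in thirds the chord is G-B-D: a major triad on G.
G is scale degree 5 in C major, and a major triad on that degree is written V.
With B in the bass the chord is in first inversion, so the figured bass is 6.

V6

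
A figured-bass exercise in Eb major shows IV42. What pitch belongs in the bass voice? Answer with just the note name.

G

IV in Eb major has root Ab; the chord is Ab-C-Eb-G.
The figure 42 means third inversion — the seventh is in the bass.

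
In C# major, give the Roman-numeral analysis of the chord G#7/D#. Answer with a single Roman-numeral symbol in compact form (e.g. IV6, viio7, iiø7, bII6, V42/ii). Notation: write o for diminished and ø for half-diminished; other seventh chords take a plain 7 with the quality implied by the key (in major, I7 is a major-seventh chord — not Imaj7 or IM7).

V43

Stacked in thirds the chord is G#-B#-D#-F#: a dominant seventh chord on G#.
G# is scale degree 5 in C# major, and a dominant seventh chord on that degree is written V7.
With D# in the bass the chord is in second inversion, so the figured bass is 43.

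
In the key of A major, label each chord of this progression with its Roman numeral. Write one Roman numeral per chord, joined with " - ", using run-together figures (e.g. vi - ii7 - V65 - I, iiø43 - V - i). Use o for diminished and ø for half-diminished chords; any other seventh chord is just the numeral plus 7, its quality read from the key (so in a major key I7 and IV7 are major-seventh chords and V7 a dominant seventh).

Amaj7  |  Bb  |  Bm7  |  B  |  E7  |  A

I7 - bII - ii7 - V/V - V7 - I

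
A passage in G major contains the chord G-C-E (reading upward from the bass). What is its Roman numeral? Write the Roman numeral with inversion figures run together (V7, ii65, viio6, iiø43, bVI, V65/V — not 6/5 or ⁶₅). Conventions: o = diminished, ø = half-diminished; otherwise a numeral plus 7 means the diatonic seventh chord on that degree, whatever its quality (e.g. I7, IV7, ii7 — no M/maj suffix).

Stacked in thirds the chord is C-E-G: a major triad on C.
C is scale degree 4 in G major, and a major triad on that degree is written IV.
With G in the bass the chord is in second inversion, so the figured bass is 64.

IV64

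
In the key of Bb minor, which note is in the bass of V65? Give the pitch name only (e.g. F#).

V in Bb minor has root F; the chord is F-A-C-Eb.
The figure 65 means first inversion — the third is in the bass.

A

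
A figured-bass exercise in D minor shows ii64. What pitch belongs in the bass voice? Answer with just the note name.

B

ii in D minor has root E; the chord is E-G-B.
The figure 64 means second inversion — the fifth is in the bass.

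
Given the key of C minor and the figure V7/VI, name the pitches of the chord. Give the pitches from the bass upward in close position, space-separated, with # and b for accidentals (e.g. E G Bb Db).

The slash means an applied dominant: we want the dominant of VI. In C minor, VI is Ab major, and its dominant is built on Eb.
Building a dominant seventh chord on Eb gives Eb-G-Bb-Db.

Eb G Bb Db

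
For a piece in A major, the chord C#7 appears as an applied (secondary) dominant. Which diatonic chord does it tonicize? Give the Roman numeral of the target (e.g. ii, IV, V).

The chord is a dominant seventh chord on C#.
A dominant resolves down a perfect fifth: C# → F#. In A major, F# is scale degree 6, i.e. vi.

vi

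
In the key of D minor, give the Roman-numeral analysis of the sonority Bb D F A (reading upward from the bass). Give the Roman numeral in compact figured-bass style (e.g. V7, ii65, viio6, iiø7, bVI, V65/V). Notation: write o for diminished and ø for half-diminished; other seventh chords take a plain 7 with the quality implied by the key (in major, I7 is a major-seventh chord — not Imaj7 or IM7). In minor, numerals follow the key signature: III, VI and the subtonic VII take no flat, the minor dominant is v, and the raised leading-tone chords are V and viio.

Stacked in thirds the chord is Bb-D-F-A: a major seventh chord on Bb.
Bb is scale degree 6 in D minor, and a major seventh chord on that degree is written VI7.

VI7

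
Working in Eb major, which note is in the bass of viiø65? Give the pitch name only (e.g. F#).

viiø in Eb major has root D; the chord is D-F-Ab-C.
The figure 65 means first inversion — the third is in the bass.

F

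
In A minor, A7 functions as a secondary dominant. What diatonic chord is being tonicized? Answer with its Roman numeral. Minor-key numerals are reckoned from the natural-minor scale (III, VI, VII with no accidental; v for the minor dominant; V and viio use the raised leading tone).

The chord is a dominant seventh chord on A.
A dominant resolves down a perfect fifth: A → D. In A minor, D is scale degree 4, i.e. iv.

iv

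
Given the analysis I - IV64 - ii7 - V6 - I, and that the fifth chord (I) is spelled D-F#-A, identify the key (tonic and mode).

D major

The chord D is a major triad rooted on D; its label is I.
If D is scale degree 1 and the mode makes that degree carry a major triad, the tonic is D and the mode is major.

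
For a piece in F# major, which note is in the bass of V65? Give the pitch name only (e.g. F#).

V in F# major has root C#; the chord is C#-E#-G#-B.
The figure 65 means first inversion — the third is in the bass.

E#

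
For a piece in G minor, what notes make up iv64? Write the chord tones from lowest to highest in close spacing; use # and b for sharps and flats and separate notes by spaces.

G C Eb

The numeral's case and figure indicate a minor triad. In G minor its root, the fourth degree, is C.
Stacking thirds from C gives C-Eb-G.
The figured bass 64 indicates second inversion, placing the fifth (G) in the bass: G-C-Eb.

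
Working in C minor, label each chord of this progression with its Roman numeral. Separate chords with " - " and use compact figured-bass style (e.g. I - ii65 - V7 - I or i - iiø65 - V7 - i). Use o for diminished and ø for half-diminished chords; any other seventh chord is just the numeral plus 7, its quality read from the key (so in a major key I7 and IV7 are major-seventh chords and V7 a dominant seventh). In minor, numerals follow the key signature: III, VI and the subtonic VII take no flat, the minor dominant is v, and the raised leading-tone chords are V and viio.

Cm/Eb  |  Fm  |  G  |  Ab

Cm/Eb has root C, degree 1 in C minor, so i6.
Fm: root F is the subdominant; minor triad there is iv.
G: major triad on G = scale degree 5 → V.
Ab has root Ab, degree 6 in C minor, so VI.

i6 - iv - V - VI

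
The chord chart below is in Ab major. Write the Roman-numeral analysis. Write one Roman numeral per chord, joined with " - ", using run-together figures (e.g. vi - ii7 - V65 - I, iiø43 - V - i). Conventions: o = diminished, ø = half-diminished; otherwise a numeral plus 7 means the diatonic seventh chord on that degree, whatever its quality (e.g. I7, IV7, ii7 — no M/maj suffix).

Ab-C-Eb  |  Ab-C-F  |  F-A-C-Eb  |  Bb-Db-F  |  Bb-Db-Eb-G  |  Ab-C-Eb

Ab-C-Eb: major triad on Ab = scale degree 1 → I.
Ab-C-F: minor triad on F = scale degree 6 → vi6.
F-A-C-Eb is the secondary dominant of ii (dominant seventh chord on F): V7/ii.
Bb-Db-F: minor triad on Bb = scale degree 2 → ii.
Bb-Db-Eb-G: root Eb is the dominant; dominant seventh chord there is V43.
Ab-C-Eb: major triad on Ab = scale degree 1 → I.

I - vi6 - V7/ii - ii - V43 - I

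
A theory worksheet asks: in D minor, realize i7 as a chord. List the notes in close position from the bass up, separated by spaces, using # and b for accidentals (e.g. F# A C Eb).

D F A C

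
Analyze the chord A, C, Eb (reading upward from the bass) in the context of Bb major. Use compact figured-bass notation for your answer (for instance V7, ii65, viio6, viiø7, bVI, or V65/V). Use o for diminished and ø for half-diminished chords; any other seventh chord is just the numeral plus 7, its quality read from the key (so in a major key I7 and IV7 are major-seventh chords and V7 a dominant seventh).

Stacked in thirds the chord is A-C-Eb: a diminished triad on A.
In Bb major, A is the leading tone; the diatonic diminished triad there is viio.

viio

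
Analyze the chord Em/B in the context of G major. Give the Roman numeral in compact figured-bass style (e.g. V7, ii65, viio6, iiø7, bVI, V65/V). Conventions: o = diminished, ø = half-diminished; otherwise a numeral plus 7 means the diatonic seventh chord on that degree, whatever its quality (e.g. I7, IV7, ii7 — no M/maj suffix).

The pitches E-G-B form a minor triad rooted on E.
In G major, E is the submediant; the diatonic minor triad there is vi.
With B in the bass the chord is in second inversion, so the figured bass is 64.

vi64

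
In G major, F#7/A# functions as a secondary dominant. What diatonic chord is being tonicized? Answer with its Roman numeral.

iii

The chord is a dominant seventh chord on F#.
A dominant resolves down a perfect fifth: F# → B. In G major, B is scale degree 3, i.e. iii.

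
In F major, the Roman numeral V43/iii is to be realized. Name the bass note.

The applied chord V43/iii is rooted on E: E-G#-B-D.
The figure 43 means second inversion — the fifth is in the bass.

B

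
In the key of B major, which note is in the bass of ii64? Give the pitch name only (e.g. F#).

G#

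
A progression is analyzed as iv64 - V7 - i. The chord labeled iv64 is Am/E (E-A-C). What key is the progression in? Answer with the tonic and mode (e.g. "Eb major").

The chord Am/E is a minor triad rooted on A; its label is iv64.
Counting down 3 scale steps from A places the tonic on E; a minor triad on degree 4 is diatonic only in minor.

E minor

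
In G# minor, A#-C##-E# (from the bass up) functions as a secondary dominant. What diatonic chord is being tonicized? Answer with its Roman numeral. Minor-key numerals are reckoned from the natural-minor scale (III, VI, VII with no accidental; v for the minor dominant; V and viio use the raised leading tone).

V

The chord is a major triad on A#.
A dominant resolves down a perfect fifth: A# → D#. In G# minor, D# is scale degree 5, i.e. V.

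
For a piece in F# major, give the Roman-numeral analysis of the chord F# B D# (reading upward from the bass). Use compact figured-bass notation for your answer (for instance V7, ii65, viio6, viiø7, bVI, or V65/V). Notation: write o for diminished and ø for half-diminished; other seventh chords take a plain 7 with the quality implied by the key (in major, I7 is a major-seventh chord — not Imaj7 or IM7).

IV64

The pitches B-D#-F# form a major triad rooted on B.
In F# major, B is the subdominant; the diatonic major triad there is IV.
With F# in the bass the chord is in second inversion, so the figured bass is 64.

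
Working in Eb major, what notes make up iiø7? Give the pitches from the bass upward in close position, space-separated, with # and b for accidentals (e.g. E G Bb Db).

Scale degree 2 in Eb major is F; here the chord built on it is altered to a half-diminished seventh chord. iiø7 is the half-diminished supertonic seventh, borrowed from the parallel minor.
So the chord is F-Ab-Cb-Eb, a half-diminished seventh chord.

F Ab Cb Eb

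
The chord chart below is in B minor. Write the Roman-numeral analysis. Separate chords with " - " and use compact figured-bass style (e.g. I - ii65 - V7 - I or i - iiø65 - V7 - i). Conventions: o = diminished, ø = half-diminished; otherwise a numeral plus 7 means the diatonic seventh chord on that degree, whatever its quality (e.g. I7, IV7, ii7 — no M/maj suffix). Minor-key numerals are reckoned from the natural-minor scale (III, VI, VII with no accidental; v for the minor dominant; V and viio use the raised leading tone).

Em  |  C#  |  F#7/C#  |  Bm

Em: root E is the subdominant; minor triad there is iv.
C#: chromatic; C# is V of V, so V/V.
F#7/C#: dominant seventh chord on F# = scale degree 5 → V43.
Bm has root B, degree 1 in B minor, so i.

iv - V/V - V43 - i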